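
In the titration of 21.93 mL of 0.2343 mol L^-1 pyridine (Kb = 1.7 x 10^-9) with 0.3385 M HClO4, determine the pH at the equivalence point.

3.04

n(C5H5N) = 0.2343 x 0.02193 = 0.005138 mol; V(HClO4) at equivalence = 0.005138/0.3385 = 0.01518 L.
At equivalence the base is fully converted to C5H5NH+; total volume = 0.03711 L, so [C5H5NH+] = 0.005138/0.03711 = 0.1385 M.
Ka(C5H5NH+) = Kw/Kb = 1.0e-14 / 1.7 x 10^-9 = 5.88e-6.
[H^+] = sqrt(Ka x [C5H5NH+]) = sqrt(5.88e-6 x 0.1385) = 0.000902 M.
pH = -log(0.000902) = 3.04.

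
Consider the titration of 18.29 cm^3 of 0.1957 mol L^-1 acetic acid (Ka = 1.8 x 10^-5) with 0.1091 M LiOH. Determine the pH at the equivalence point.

n(CH3COOH) = 0.1957 x 0.01829 = 0.003579 mol; V(LiOH) at equivalence = 0.003579/0.1091 = 0.03281 L.
At equivalence all the acid is converted to CH3COO-; total volume = 0.01829 + 0.03281 = 0.05110 L, so [CH3COO-] = 0.003579/0.05110 = 0.07005 M.
Kb = Kw/Ka = 1.0e-14 / 1.8 x 10^-5 = 5.56e-10.
[OH^-] = sqrt(Kb x [CH3COO-]) = sqrt(5.56e-10 x 0.07005) = 6.24e-6 M.
pOH = 5.20, so pH = 14.00 - 5.20 = 8.80.

8.80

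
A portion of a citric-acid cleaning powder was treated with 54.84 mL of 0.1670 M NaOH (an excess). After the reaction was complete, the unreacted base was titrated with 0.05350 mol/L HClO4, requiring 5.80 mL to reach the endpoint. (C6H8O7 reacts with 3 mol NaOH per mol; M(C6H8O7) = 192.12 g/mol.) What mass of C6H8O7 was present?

0.567 g

Total n(NaOH) added = 0.1670 x 0.05484 = 0.009158 mol.
n(HClO4) used = 0.05350 x 0.005800 = 0.0003103 mol, which equals the excess n(NaOH).
So n(NaOH) consumed by the sample = 0.009158 - 0.0003103 = 0.008848 mol.
n(C6H8O7) = 0.008848 / 3 = 0.002949 mol.
mass = 0.002949 mol x 192.12 g/mol = 0.567 g.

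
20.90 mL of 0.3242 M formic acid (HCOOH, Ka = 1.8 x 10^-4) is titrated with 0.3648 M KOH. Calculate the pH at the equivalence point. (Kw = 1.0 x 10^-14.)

n(HCOOH) = 0.3242 x 0.02090 = 0.006776 mol; V(KOH) at equivalence = 0.006776/0.3648 = 0.01857 L.
At equivalence all the acid is converted to HCOO-; total volume = 0.02090 + 0.01857 = 0.03947 L, so [HCOO-] = 0.006776/0.03947 = 0.1717 M.
Kb = Kw/Ka = 1.0e-14 / 1.8 x 10^-4 = 5.56e-11.
[OH^-] = sqrt(Kb x [HCOO-]) = sqrt(5.56e-11 x 0.1717) = 3.09e-6 M.
pOH = 5.51, so pH = 14.00 - 5.51 = 8.49.

8.49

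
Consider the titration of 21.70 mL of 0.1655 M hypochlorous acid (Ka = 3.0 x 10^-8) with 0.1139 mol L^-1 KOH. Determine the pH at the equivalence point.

10.18

n(HClO) = 0.1655 x 0.02170 = 0.003591 mol; V(KOH) at equivalence = 0.003591/0.1139 = 0.03153 L.
At equivalence all the acid is converted to ClO-; total volume = 0.02170 + 0.03153 = 0.05323 L, so [ClO-] = 0.003591/0.05323 = 0.06747 M.
Kb = Kw/Ka = 1.0e-14 / 3.0 x 10^-8 = 3.33e-7.
[OH^-] = sqrt(Kb x [ClO-]) = sqrt(3.33e-7 x 0.06747) = 0.000150 M.
pOH = 3.82, so pH = 14.00 - 3.82 = 10.18.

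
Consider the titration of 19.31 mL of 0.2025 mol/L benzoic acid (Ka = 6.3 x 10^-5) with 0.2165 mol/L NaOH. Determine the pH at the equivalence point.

8.61

n(C6H5COOH) = 0.2025 x 0.01931 = 0.003910 mol; V(NaOH) at equivalence = 0.003910/0.2165 = 0.01806 L.
At equivalence all the acid is converted to C6H5COO-; total volume = 0.01931 + 0.01806 = 0.03737 L, so [C6H5COO-] = 0.003910/0.03737 = 0.1046 M.
Kb = Kw/Ka = 1.0e-14 / 6.3 x 10^-5 = 1.59e-10.
[OH^-] = sqrt(Kb x [C6H5COO-]) = sqrt(1.59e-10 x 0.1046) = 4.08e-6 M.
pOH = 5.39, so pH = 14.00 - 5.39 = 8.61.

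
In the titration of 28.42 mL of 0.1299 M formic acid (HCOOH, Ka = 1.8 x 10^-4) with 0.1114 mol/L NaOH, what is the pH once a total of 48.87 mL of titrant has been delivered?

12.36

n(acid) = 0.1299 x 0.02842 = 0.003692 mol; n(NaOH) added = 0.1114 x 0.04887 = 0.005444 mol.
Base is in excess by 0.005444 - 0.003692 = 0.001752 mol in a total volume of 0.07729 L.
[OH^-] = 0.001752/0.07729 = 0.02267 M, so pOH = 1.64 and pH = 14.00 - 1.64 = 12.36.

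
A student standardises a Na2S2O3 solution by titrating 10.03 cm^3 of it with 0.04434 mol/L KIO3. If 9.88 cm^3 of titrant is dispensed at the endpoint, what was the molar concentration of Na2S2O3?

0.262 M

n(KIO3) = 0.04434 x 0.009880 = 0.0004381 mol.
From the balanced equation, 1 mol KIO3 reacts with 6 mol Na2S2O3, so n(Na2S2O3) = 0.0004381 x 6/1 = 0.002628 mol.
[Na2S2O3] = 0.002628 / 0.01003 L = 0.262 M.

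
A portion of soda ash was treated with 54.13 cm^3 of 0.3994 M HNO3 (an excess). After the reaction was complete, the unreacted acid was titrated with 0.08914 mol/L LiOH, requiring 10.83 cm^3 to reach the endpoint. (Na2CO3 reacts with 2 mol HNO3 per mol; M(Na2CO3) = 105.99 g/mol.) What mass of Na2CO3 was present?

Total n(HNO3) added = 0.3994 x 0.05413 = 0.02162 mol.
n(LiOH) used = 0.08914 x 0.01083 = 0.0009654 mol, which equals the excess n(HNO3).
So n(HNO3) consumed by the sample = 0.02162 - 0.0009654 = 0.02065 mol.
n(Na2CO3) = 0.02065 / 2 = 0.01033 mol.
mass = 0.01033 mol x 105.99 g/mol = 1.09 g.

1.09 g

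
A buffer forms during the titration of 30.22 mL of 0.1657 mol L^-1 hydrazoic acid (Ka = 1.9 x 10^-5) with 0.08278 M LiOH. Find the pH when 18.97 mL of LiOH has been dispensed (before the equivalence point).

4.38

Initial n(HN3) = 0.1657 x 0.03022 = 0.005007 mol.
n(LiOH) added = 0.08278 x 0.01897 = 0.001570 mol, converting that many moles of HN3 to N3-.
Remaining n(HN3) = 0.003437 mol; n(N3-) = 0.001570 mol.
By Henderson-Hasselbalch, pH = pKa + log([A^-]/[HA]) = 4.72 + log(0.001570/0.003437) = 4.72 + (-0.34) = 4.38.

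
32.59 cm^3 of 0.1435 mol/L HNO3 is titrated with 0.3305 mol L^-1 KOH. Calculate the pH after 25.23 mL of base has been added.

12.80

n(acid) = 0.1435 x 0.03259 = 0.004677 mol; n(KOH) added = 0.3305 x 0.02523 = 0.008339 mol.
Base is in excess by 0.008339 - 0.004677 = 0.003662 mol in a total volume of 0.05782 L.
[OH^-] = 0.003662/0.05782 = 0.06333 M, so pOH = 1.20 and pH = 14.00 - 1.20 = 12.80.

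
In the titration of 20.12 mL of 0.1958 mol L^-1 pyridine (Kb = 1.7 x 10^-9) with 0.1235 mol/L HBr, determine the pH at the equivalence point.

n(C5H5N) = 0.1958 x 0.02012 = 0.003939 mol; V(HBr) at equivalence = 0.003939/0.1235 = 0.03190 L.
At equivalence the base is fully converted to C5H5NH+; total volume = 0.05202 L, so [C5H5NH+] = 0.003939/0.05202 = 0.07573 M.
Ka(C5H5NH+) = Kw/Kb = 1.0e-14 / 1.7 x 10^-9 = 5.88e-6.
[H^+] = sqrt(Ka x [C5H5NH+]) = sqrt(5.88e-6 x 0.07573) = 0.000667 M.
pH = -log(0.000667) = 3.18.

3.18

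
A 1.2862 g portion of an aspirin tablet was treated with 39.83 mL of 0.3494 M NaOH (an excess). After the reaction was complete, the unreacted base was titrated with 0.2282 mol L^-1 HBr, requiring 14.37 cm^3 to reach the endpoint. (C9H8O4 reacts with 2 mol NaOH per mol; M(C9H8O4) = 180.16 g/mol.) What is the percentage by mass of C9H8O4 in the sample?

Total n(NaOH) added = 0.3494 x 0.03983 = 0.01392 mol.
n(HBr) used = 0.2282 x 0.01437 = 0.003279 mol, which equals the excess n(NaOH).
So n(NaOH) consumed by the sample = 0.01392 - 0.003279 = 0.01064 mol.
n(C9H8O4) = 0.01064 / 2 = 0.005319 mol.
mass C9H8O4 = 0.005319 x 180.16 = 0.9582 g, so %C9H8O4 = 0.9582/1.2862 x 100 = 74.5%.

74.5%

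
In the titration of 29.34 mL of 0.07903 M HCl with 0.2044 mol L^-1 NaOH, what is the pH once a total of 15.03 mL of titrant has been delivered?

12.23

n(acid) = 0.07903 x 0.02934 = 0.002319 mol; n(NaOH) added = 0.2044 x 0.01503 = 0.003072 mol.
Base is in excess by 0.003072 - 0.002319 = 0.0007534 mol in a total volume of 0.04437 L.
[OH^-] = 0.0007534/0.04437 = 0.01698 M, so pOH = 1.77 and pH = 14.00 - 1.77 = 12.23.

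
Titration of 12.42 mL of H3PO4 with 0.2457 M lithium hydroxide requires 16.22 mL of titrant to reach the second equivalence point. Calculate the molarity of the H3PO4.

n(LiOH) = 0.2457 x 0.01622 = 0.003985 mol.
At the second equivalence point, 2 mol OH^- react per mol H3PO4, so n(H3PO4) = 0.003985 / 2 = 0.001993 mol.
[H3PO4] = 0.001993 / 0.01242 L = 0.160 M.

0.160 M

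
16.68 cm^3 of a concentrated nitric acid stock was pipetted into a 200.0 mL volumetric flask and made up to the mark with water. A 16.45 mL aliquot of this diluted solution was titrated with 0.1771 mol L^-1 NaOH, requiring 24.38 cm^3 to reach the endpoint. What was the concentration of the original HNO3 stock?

3.15 M

n(NaOH) = 0.1771 x 0.02438 = 0.004318 mol.
n(HNO3) in the aliquot = 0.004318 mol.
[diluted HNO3] = 0.004318 / 0.01645 = 0.2625 M.
Dilution factor = 200.0/16.68 = 11.99, so [stock] = 0.2625 x 11.99 = 3.15 M.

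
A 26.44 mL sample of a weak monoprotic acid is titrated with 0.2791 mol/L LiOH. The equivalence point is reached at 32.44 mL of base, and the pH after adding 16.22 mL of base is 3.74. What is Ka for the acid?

16.22 mL is half of the equivalence volume, so this is the half-equivalence point where [HA] = [A^-].
At half-equivalence pH = pKa, so pKa = 3.74.
Ka = 10^(-3.74) = 1.8 x 10^-4.

1.8 x 10^-4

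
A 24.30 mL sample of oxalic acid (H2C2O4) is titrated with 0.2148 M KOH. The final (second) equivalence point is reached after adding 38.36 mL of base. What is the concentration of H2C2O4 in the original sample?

n(KOH) = 0.2148 x 0.03836 = 0.008240 mol.
At the final (second) equivalence point, 2 mol OH^- react per mol H2C2O4, so n(H2C2O4) = 0.008240 / 2 = 0.004120 mol.
[H2C2O4] = 0.004120 / 0.02430 L = 0.170 M.

0.170 M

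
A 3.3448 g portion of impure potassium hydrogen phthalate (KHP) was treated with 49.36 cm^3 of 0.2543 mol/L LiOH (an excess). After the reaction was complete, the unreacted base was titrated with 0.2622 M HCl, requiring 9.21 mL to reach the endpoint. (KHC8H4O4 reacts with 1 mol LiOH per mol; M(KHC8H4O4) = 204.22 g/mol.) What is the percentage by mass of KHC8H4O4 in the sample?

Total n(LiOH) added = 0.2543 x 0.04936 = 0.01255 mol.
n(HCl) used = 0.2622 x 0.009210 = 0.002415 mol, which equals the excess n(LiOH).
So n(LiOH) consumed by the sample = 0.01255 - 0.002415 = 0.01014 mol.
n(KHC8H4O4) = 0.01014 / 1 = 0.01014 mol.
mass KHC8H4O4 = 0.01014 x 204.22 = 2.070 g, so %KHC8H4O4 = 2.070/3.3448 x 100 = 61.9%.

61.9%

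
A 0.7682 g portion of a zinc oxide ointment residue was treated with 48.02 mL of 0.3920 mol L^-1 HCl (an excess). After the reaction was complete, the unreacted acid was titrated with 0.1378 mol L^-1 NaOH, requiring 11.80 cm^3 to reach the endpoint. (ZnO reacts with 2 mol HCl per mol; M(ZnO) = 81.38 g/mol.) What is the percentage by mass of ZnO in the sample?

91.1%

Total n(HCl) added = 0.3920 x 0.04802 = 0.01882 mol.
n(NaOH) used = 0.1378 x 0.01180 = 0.001626 mol, which equals the excess n(HCl).
So n(HCl) consumed by the sample = 0.01882 - 0.001626 = 0.01720 mol.
n(ZnO) = 0.01720 / 2 = 0.008599 mol.
mass ZnO = 0.008599 x 81.38 = 0.6998 g, so %ZnO = 0.6998/0.7682 x 100 = 91.1%.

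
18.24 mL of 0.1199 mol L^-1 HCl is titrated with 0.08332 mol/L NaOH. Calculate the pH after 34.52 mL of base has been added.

n(acid) = 0.1199 x 0.01824 = 0.002187 mol; n(NaOH) added = 0.08332 x 0.03452 = 0.002876 mol.
Base is in excess by 0.002876 - 0.002187 = 0.0006892 mol in a total volume of 0.05276 L.
[OH^-] = 0.0006892/0.05276 = 0.01306 M, so pOH = 1.88 and pH = 14.00 - 1.88 = 12.12.

12.12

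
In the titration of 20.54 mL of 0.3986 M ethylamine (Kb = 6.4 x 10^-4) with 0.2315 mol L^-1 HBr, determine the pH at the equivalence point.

n(C2H5NH2) = 0.3986 x 0.02054 = 0.008187 mol; V(HBr) at equivalence = 0.008187/0.2315 = 0.03537 L.
At equivalence the base is fully converted to C2H5NH3+; total volume = 0.05591 L, so [C2H5NH3+] = 0.008187/0.05591 = 0.1464 M.
Ka(C2H5NH3+) = Kw/Kb = 1.0e-14 / 6.4 x 10^-4 = 1.56e-11.
[H^+] = sqrt(Ka x [C2H5NH3+]) = sqrt(1.56e-11 x 0.1464) = 1.51e-6 M.
pH = -log(1.51e-6) = 5.82.

5.82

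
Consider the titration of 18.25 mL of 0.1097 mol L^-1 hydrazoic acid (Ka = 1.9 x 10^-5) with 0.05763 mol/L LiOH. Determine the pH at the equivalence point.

n(HN3) = 0.1097 x 0.01825 = 0.002002 mol; V(LiOH) at equivalence = 0.002002/0.05763 = 0.03474 L.
At equivalence all the acid is converted to N3-; total volume = 0.01825 + 0.03474 = 0.05299 L, so [N3-] = 0.002002/0.05299 = 0.03778 M.
Kb = Kw/Ka = 1.0e-14 / 1.9 x 10^-5 = 5.26e-10.
[OH^-] = sqrt(Kb x [N3-]) = sqrt(5.26e-10 x 0.03778) = 4.46e-6 M.
pOH = 5.35, so pH = 14.00 - 5.35 = 8.65.

8.65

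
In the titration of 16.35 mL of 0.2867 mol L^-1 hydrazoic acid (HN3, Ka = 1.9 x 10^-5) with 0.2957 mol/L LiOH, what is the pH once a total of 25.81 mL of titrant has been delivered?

12.84

n(acid) = 0.2867 x 0.01635 = 0.004688 mol; n(LiOH) added = 0.2957 x 0.02581 = 0.007632 mol.
Base is in excess by 0.007632 - 0.004688 = 0.002944 mol in a total volume of 0.04216 L.
[OH^-] = 0.002944/0.04216 = 0.06984 M, so pOH = 1.16 and pH = 14.00 - 1.16 = 12.84.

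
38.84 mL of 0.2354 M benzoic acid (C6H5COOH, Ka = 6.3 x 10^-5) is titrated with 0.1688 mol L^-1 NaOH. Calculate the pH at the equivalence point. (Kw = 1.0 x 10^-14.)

8.60

n(C6H5COOH) = 0.2354 x 0.03884 = 0.009143 mol; V(NaOH) at equivalence = 0.009143/0.1688 = 0.05416 L.
At equivalence all the acid is converted to C6H5COO-; total volume = 0.03884 + 0.05416 = 0.09300 L, so [C6H5COO-] = 0.009143/0.09300 = 0.09831 M.
Kb = Kw/Ka = 1.0e-14 / 6.3 x 10^-5 = 1.59e-10.
[OH^-] = sqrt(Kb x [C6H5COO-]) = sqrt(1.59e-10 x 0.09831) = 3.95e-6 M.
pOH = 5.40, so pH = 14.00 - 5.40 = 8.60.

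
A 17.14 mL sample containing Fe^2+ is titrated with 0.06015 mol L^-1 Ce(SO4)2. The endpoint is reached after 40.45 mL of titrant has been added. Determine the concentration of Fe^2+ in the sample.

0.142 M

n(Ce(SO4)2) = 0.06015 x 0.04045 = 0.002433 mol.
From the balanced equation, 1 mol Ce(SO4)2 reacts with 1 mol Fe^2+, so n(Fe^2+) = 0.002433 x 1/1 = 0.002433 mol.
[Fe^2+] = 0.002433 / 0.01714 L = 0.142 M.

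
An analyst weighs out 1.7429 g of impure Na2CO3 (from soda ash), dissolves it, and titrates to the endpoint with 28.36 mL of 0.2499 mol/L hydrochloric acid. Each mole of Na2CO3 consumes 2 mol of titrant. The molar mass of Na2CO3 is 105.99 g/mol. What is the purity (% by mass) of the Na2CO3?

21.5%

n(HCl) = 0.2499 x 0.02836 = 0.007087 mol.
n(Na2CO3) = 0.007087 / 2 = 0.003544 mol.
mass of Na2CO3 = 0.003544 x 105.99 = 0.3756 g.
% purity = 0.3756 / 1.7429 x 100 = 21.5%.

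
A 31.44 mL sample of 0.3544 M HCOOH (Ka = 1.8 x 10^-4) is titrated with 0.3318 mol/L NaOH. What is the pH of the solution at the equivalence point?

n(HCOOH) = 0.3544 x 0.03144 = 0.01114 mol; V(NaOH) at equivalence = 0.01114/0.3318 = 0.03358 L.
At equivalence all the acid is converted to HCOO-; total volume = 0.03144 + 0.03358 = 0.06502 L, so [HCOO-] = 0.01114/0.06502 = 0.1714 M.
Kb = Kw/Ka = 1.0e-14 / 1.8 x 10^-4 = 5.56e-11.
[OH^-] = sqrt(Kb x [HCOO-]) = sqrt(5.56e-11 x 0.1714) = 3.09e-6 M.
pOH = 5.51, so pH = 14.00 - 5.51 = 8.49.

8.49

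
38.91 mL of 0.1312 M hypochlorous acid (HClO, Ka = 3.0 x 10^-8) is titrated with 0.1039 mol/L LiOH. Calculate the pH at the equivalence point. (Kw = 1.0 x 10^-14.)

n(HClO) = 0.1312 x 0.03891 = 0.005105 mol; V(LiOH) at equivalence = 0.005105/0.1039 = 0.04913 L.
At equivalence all the acid is converted to ClO-; total volume = 0.03891 + 0.04913 = 0.08804 L, so [ClO-] = 0.005105/0.08804 = 0.05798 M.
Kb = Kw/Ka = 1.0e-14 / 3.0 x 10^-8 = 3.33e-7.
[OH^-] = sqrt(Kb x [ClO-]) = sqrt(3.33e-7 x 0.05798) = 0.000139 M.
pOH = 3.86, so pH = 14.00 - 3.86 = 10.14.

10.14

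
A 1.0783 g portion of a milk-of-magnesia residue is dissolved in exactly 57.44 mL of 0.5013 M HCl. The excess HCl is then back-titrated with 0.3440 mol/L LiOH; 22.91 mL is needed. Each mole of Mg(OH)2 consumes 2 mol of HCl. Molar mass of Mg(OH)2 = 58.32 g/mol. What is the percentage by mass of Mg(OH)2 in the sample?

Total n(HCl) added = 0.5013 x 0.05744 = 0.02879 mol.
n(LiOH) used = 0.3440 x 0.02291 = 0.007881 mol, which equals the excess n(HCl).
So n(HCl) consumed by the sample = 0.02879 - 0.007881 = 0.02091 mol.
n(Mg(OH)2) = 0.02091 / 2 = 0.01046 mol.
mass Mg(OH)2 = 0.01046 x 58.32 = 0.6098 g, so %Mg(OH)2 = 0.6098/1.0783 x 100 = 56.6%.

56.6%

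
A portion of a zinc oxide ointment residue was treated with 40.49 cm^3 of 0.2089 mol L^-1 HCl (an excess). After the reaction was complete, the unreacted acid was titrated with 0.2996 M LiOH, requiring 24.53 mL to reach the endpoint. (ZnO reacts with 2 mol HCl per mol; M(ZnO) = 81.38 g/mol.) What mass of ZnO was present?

Total n(HCl) added = 0.2089 x 0.04049 = 0.008458 mol.
n(LiOH) used = 0.2996 x 0.02453 = 0.007349 mol, which equals the excess n(HCl).
So n(HCl) consumed by the sample = 0.008458 - 0.007349 = 0.001109 mol.
n(ZnO) = 0.001109 / 2 = 0.0005546 mol.
mass = 0.0005546 mol x 81.38 g/mol = 0.0451 g.

0.0451 g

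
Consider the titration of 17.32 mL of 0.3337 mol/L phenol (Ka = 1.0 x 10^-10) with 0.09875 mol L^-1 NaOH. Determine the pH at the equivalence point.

11.44

n(C6H5OH) = 0.3337 x 0.01732 = 0.005780 mol; V(NaOH) at equivalence = 0.005780/0.09875 = 0.05853 L.
At equivalence all the acid is converted to C6H5O-; total volume = 0.01732 + 0.05853 = 0.07585 L, so [C6H5O-] = 0.005780/0.07585 = 0.07620 M.
Kb = Kw/Ka = 1.0e-14 / 1.0 x 10^-10 = 0.000100.
[OH^-] = sqrt(Kb x [C6H5O-]) = sqrt(0.000100 x 0.07620) = 0.00276 M.
pOH = 2.56, so pH = 14.00 - 2.56 = 11.44.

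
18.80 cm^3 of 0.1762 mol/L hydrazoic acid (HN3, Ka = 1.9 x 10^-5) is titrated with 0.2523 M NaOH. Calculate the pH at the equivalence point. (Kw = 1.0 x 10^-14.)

8.87

n(HN3) = 0.1762 x 0.01880 = 0.003313 mol; V(NaOH) at equivalence = 0.003313/0.2523 = 0.01313 L.
At equivalence all the acid is converted to N3-; total volume = 0.01880 + 0.01313 = 0.03193 L, so [N3-] = 0.003313/0.03193 = 0.1037 M.
Kb = Kw/Ka = 1.0e-14 / 1.9 x 10^-5 = 5.26e-10.
[OH^-] = sqrt(Kb x [N3-]) = sqrt(5.26e-10 x 0.1037) = 7.39e-6 M.
pOH = 5.13, so pH = 14.00 - 5.13 = 8.87.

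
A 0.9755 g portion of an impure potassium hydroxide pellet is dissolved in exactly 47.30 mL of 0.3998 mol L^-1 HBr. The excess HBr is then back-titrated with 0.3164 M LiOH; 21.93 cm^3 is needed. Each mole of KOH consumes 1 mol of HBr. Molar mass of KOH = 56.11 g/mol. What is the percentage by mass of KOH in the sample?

68.9%

Total n(HBr) added = 0.3998 x 0.04730 = 0.01891 mol.
n(LiOH) used = 0.3164 x 0.02193 = 0.006939 mol, which equals the excess n(HBr).
So n(HBr) consumed by the sample = 0.01891 - 0.006939 = 0.01197 mol.
n(KOH) = 0.01197 / 1 = 0.01197 mol.
mass KOH = 0.01197 x 56.11 = 0.6717 g, so %KOH = 0.6717/0.9755 x 100 = 68.9%.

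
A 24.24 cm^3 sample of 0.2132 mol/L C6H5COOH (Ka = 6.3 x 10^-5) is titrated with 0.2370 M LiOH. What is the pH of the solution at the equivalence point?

n(C6H5COOH) = 0.2132 x 0.02424 = 0.005168 mol; V(LiOH) at equivalence = 0.005168/0.2370 = 0.02181 L.
At equivalence all the acid is converted to C6H5COO-; total volume = 0.02424 + 0.02181 = 0.04605 L, so [C6H5COO-] = 0.005168/0.04605 = 0.1122 M.
Kb = Kw/Ka = 1.0e-14 / 6.3 x 10^-5 = 1.59e-10.
[OH^-] = sqrt(Kb x [C6H5COO-]) = sqrt(1.59e-10 x 0.1122) = 4.22e-6 M.
pOH = 5.37, so pH = 14.00 - 5.37 = 8.63.

8.63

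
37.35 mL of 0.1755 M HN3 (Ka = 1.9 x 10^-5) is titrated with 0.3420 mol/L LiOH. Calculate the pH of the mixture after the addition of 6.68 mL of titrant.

Initial n(HN3) = 0.1755 x 0.03735 = 0.006555 mol.
n(LiOH) added = 0.3420 x 0.006680 = 0.002285 mol, converting that many moles of HN3 to N3-.
Remaining n(HN3) = 0.004270 mol; n(N3-) = 0.002285 mol.
By Henderson-Hasselbalch, pH = pKa + log([A^-]/[HA]) = 4.72 + log(0.002285/0.004270) = 4.72 + (-0.27) = 4.45.

4.45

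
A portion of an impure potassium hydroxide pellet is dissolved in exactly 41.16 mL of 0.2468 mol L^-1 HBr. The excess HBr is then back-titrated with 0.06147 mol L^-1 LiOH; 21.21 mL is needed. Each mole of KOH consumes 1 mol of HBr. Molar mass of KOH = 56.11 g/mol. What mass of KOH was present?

0.497 g

Total n(HBr) added = 0.2468 x 0.04116 = 0.01016 mol.
n(LiOH) used = 0.06147 x 0.02121 = 0.001304 mol, which equals the excess n(HBr).
So n(HBr) consumed by the sample = 0.01016 - 0.001304 = 0.008855 mol.
n(KOH) = 0.008855 / 1 = 0.008855 mol.
mass = 0.008855 mol x 56.11 g/mol = 0.497 g.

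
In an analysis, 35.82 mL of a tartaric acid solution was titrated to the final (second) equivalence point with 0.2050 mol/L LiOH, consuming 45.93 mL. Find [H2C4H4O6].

n(LiOH) = 0.2050 x 0.04593 = 0.009416 mol.
At the final (second) equivalence point, 2 mol OH^- react per mol H2C4H4O6, so n(H2C4H4O6) = 0.009416 / 2 = 0.004708 mol.
[H2C4H4O6] = 0.004708 / 0.03582 L = 0.131 M.

0.131 M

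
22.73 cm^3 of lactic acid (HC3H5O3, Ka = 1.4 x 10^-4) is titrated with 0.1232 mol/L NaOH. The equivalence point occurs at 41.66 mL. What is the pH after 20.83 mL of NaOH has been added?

3.85

20.83 mL is exactly half the equivalence volume (41.66/2), i.e. the half-equivalence point.
There, n(HA) = n(A^-), so pH = pKa = -log(1.4 x 10^-4) = 3.85.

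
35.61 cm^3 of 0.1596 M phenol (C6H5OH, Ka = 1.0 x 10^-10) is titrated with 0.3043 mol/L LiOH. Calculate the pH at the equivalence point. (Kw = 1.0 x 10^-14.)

n(C6H5OH) = 0.1596 x 0.03561 = 0.005683 mol; V(LiOH) at equivalence = 0.005683/0.3043 = 0.01868 L.
At equivalence all the acid is converted to C6H5O-; total volume = 0.03561 + 0.01868 = 0.05429 L, so [C6H5O-] = 0.005683/0.05429 = 0.1047 M.
Kb = Kw/Ka = 1.0e-14 / 1.0 x 10^-10 = 0.000100.
[OH^-] = sqrt(Kb x [C6H5O-]) = sqrt(0.000100 x 0.1047) = 0.00324 M.
pOH = 2.49, so pH = 14.00 - 2.49 = 11.51.

11.51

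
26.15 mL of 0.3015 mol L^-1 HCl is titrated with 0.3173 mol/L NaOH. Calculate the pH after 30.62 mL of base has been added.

n(acid) = 0.3015 x 0.02615 = 0.007884 mol; n(NaOH) added = 0.3173 x 0.03062 = 0.009716 mol.
Base is in excess by 0.009716 - 0.007884 = 0.001832 mol in a total volume of 0.05677 L.
[OH^-] = 0.001832/0.05677 = 0.03226 M, so pOH = 1.49 and pH = 14.00 - 1.49 = 12.51.

12.51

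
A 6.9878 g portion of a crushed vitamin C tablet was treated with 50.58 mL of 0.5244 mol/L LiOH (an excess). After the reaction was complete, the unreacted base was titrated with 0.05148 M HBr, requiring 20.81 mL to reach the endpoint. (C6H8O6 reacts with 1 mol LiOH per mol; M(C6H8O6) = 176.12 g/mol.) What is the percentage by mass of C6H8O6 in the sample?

Total n(LiOH) added = 0.5244 x 0.05058 = 0.02652 mol.
n(HBr) used = 0.05148 x 0.02081 = 0.001071 mol, which equals the excess n(LiOH).
So n(LiOH) consumed by the sample = 0.02652 - 0.001071 = 0.02545 mol.
n(C6H8O6) = 0.02545 / 1 = 0.02545 mol.
mass C6H8O6 = 0.02545 x 176.12 = 4.483 g, so %C6H8O6 = 4.483/6.9878 x 100 = 64.2%.

64.2%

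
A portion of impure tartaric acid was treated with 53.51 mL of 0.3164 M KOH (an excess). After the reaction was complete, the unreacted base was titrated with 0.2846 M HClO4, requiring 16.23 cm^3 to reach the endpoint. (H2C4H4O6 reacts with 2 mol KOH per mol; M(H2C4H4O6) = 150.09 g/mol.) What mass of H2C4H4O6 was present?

Total n(KOH) added = 0.3164 x 0.05351 = 0.01693 mol.
n(HClO4) used = 0.2846 x 0.01623 = 0.004619 mol, which equals the excess n(KOH).
So n(KOH) consumed by the sample = 0.01693 - 0.004619 = 0.01231 mol.
n(H2C4H4O6) = 0.01231 / 2 = 0.006156 mol.
mass = 0.006156 mol x 150.09 g/mol = 0.924 g.

0.924 g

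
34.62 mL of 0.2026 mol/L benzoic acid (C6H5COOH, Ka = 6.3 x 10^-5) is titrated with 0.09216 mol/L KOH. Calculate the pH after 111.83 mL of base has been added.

n(acid) = 0.2026 x 0.03462 = 0.007014 mol; n(KOH) added = 0.09216 x 0.1118 = 0.01031 mol.
Base is in excess by 0.01031 - 0.007014 = 0.003292 mol in a total volume of 0.1464 L.
[OH^-] = 0.003292/0.1464 = 0.02248 M, so pOH = 1.65 and pH = 14.00 - 1.65 = 12.35.

12.35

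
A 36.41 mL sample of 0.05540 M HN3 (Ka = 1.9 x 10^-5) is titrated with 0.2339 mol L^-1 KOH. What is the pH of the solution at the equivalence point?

n(HN3) = 0.05540 x 0.03641 = 0.002017 mol; V(KOH) at equivalence = 0.002017/0.2339 = 0.008624 L.
At equivalence all the acid is converted to N3-; total volume = 0.03641 + 0.008624 = 0.04503 L, so [N3-] = 0.002017/0.04503 = 0.04479 M.
Kb = Kw/Ka = 1.0e-14 / 1.9 x 10^-5 = 5.26e-10.
[OH^-] = sqrt(Kb x [N3-]) = sqrt(5.26e-10 x 0.04479) = 4.86e-6 M.
pOH = 5.31, so pH = 14.00 - 5.31 = 8.69.

8.69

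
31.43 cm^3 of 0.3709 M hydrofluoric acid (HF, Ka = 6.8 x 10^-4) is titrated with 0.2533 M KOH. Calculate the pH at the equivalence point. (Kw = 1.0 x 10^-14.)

n(HF) = 0.3709 x 0.03143 = 0.01166 mol; V(KOH) at equivalence = 0.01166/0.2533 = 0.04602 L.
At equivalence all the acid is converted to F-; total volume = 0.03143 + 0.04602 = 0.07745 L, so [F-] = 0.01166/0.07745 = 0.1505 M.
Kb = Kw/Ka = 1.0e-14 / 6.8 x 10^-4 = 1.47e-11.
[OH^-] = sqrt(Kb x [F-]) = sqrt(1.47e-11 x 0.1505) = 1.49e-6 M.
pOH = 5.83, so pH = 14.00 - 5.83 = 8.17.

8.17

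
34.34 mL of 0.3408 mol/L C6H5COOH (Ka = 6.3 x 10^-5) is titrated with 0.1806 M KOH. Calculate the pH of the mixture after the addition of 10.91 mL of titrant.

3.51

Initial n(C6H5COOH) = 0.3408 x 0.03434 = 0.01170 mol.
n(KOH) added = 0.1806 x 0.01091 = 0.001970 mol, converting that many moles of C6H5COOH to C6H5COO-.
Remaining n(C6H5COOH) = 0.009733 mol; n(C6H5COO-) = 0.001970 mol.
By Henderson-Hasselbalch, pH = pKa + log([A^-]/[HA]) = 4.20 + log(0.001970/0.009733) = 4.20 + (-0.69) = 3.51.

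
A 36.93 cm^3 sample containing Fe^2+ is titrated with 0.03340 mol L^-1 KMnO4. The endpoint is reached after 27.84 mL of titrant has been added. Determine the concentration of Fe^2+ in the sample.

n(KMnO4) = 0.03340 x 0.02784 = 0.0009299 mol.
From the balanced equation, 1 mol KMnO4 reacts with 5 mol Fe^2+, so n(Fe^2+) = 0.0009299 x 5/1 = 0.004649 mol.
[Fe^2+] = 0.004649 / 0.03693 L = 0.126 M.

0.126 M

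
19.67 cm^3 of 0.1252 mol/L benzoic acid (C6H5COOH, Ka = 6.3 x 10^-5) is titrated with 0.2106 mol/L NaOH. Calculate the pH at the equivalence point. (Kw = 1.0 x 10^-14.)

n(C6H5COOH) = 0.1252 x 0.01967 = 0.002463 mol; V(NaOH) at equivalence = 0.002463/0.2106 = 0.01169 L.
At equivalence all the acid is converted to C6H5COO-; total volume = 0.01967 + 0.01169 = 0.03136 L, so [C6H5COO-] = 0.002463/0.03136 = 0.07852 M.
Kb = Kw/Ka = 1.0e-14 / 6.3 x 10^-5 = 1.59e-10.
[OH^-] = sqrt(Kb x [C6H5COO-]) = sqrt(1.59e-10 x 0.07852) = 3.53e-6 M.
pOH = 5.45, so pH = 14.00 - 5.45 = 8.55.

8.55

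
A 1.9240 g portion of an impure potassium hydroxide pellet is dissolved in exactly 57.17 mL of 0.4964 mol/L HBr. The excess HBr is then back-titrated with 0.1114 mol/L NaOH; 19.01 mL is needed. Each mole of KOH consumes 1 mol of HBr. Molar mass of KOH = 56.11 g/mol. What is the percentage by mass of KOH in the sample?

76.6%

Total n(HBr) added = 0.4964 x 0.05717 = 0.02838 mol.
n(NaOH) used = 0.1114 x 0.01901 = 0.002118 mol, which equals the excess n(HBr).
So n(HBr) consumed by the sample = 0.02838 - 0.002118 = 0.02626 mol.
n(KOH) = 0.02626 / 1 = 0.02626 mol.
mass KOH = 0.02626 x 56.11 = 1.474 g, so %KOH = 1.474/1.9240 x 100 = 76.6%.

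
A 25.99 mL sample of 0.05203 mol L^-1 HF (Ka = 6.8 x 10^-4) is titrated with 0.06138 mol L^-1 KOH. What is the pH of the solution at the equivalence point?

n(HF) = 0.05203 x 0.02599 = 0.001352 mol; V(KOH) at equivalence = 0.001352/0.06138 = 0.02203 L.
At equivalence all the acid is converted to F-; total volume = 0.02599 + 0.02203 = 0.04802 L, so [F-] = 0.001352/0.04802 = 0.02816 M.
Kb = Kw/Ka = 1.0e-14 / 6.8 x 10^-4 = 1.47e-11.
[OH^-] = sqrt(Kb x [F-]) = sqrt(1.47e-11 x 0.02816) = 6.44e-7 M.
pOH = 6.19, so pH = 14.00 - 6.19 = 7.81.

7.81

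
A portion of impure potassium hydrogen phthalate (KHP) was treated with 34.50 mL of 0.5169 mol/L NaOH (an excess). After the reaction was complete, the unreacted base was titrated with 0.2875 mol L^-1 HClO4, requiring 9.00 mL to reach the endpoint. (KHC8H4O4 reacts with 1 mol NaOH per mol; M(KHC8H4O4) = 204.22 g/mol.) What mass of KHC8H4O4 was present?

3.11 g

Total n(NaOH) added = 0.5169 x 0.03450 = 0.01783 mol.
n(HClO4) used = 0.2875 x 0.009000 = 0.002587 mol, which equals the excess n(NaOH).
So n(NaOH) consumed by the sample = 0.01783 - 0.002587 = 0.01525 mol.
n(KHC8H4O4) = 0.01525 / 1 = 0.01525 mol.
mass = 0.01525 mol x 204.22 g/mol = 3.11 g.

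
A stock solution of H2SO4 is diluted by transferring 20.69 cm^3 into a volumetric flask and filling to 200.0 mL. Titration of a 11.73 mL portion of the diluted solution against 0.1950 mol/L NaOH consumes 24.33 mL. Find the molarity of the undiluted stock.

n(NaOH) = 0.1950 x 0.02433 = 0.004744 mol.
n(H2SO4) in the aliquot = 0.004744 x 1/2 = 0.002372 mol.
[diluted H2SO4] = 0.002372 / 0.01173 = 0.2022 M.
Dilution factor = 200.0/20.69 = 9.667, so [stock] = 0.2022 x 9.667 = 1.95 M.

1.95 M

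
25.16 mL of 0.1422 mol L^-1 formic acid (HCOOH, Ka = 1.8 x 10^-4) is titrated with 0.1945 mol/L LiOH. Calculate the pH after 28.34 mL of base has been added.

n(acid) = 0.1422 x 0.02516 = 0.003578 mol; n(LiOH) added = 0.1945 x 0.02834 = 0.005512 mol.
Base is in excess by 0.005512 - 0.003578 = 0.001934 mol in a total volume of 0.05350 L.
[OH^-] = 0.001934/0.05350 = 0.03616 M, so pOH = 1.44 and pH = 14.00 - 1.44 = 12.56.

12.56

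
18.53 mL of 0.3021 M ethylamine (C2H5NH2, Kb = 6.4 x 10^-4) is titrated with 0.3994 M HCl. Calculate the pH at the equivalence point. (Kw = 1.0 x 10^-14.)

n(C2H5NH2) = 0.3021 x 0.01853 = 0.005598 mol; V(HCl) at equivalence = 0.005598/0.3994 = 0.01402 L.
At equivalence the base is fully converted to C2H5NH3+; total volume = 0.03255 L, so [C2H5NH3+] = 0.005598/0.03255 = 0.1720 M.
Ka(C2H5NH3+) = Kw/Kb = 1.0e-14 / 6.4 x 10^-4 = 1.56e-11.
[H^+] = sqrt(Ka x [C2H5NH3+]) = sqrt(1.56e-11 x 0.1720) = 1.64e-6 M.
pH = -log(1.64e-6) = 5.79.

5.79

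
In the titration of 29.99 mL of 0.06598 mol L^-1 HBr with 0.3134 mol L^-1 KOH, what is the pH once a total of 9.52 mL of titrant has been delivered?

12.41

n(acid) = 0.06598 x 0.02999 = 0.001979 mol; n(KOH) added = 0.3134 x 0.009520 = 0.002984 mol.
Base is in excess by 0.002984 - 0.001979 = 0.001005 mol in a total volume of 0.03951 L.
[OH^-] = 0.001005/0.03951 = 0.02543 M, so pOH = 1.59 and pH = 14.00 - 1.59 = 12.41.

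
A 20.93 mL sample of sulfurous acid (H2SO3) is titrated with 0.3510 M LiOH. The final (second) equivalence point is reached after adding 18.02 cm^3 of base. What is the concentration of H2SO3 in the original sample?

0.151 M

n(LiOH) = 0.3510 x 0.01802 = 0.006325 mol.
At the final (second) equivalence point, 2 mol OH^- react per mol H2SO3, so n(H2SO3) = 0.006325 / 2 = 0.003163 mol.
[H2SO3] = 0.003163 / 0.02093 L = 0.151 M.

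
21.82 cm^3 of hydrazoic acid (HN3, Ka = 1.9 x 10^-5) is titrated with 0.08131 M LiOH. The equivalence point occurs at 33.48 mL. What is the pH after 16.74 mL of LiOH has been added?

16.74 mL is exactly half the equivalence volume (33.48/2), i.e. the half-equivalence point.
There, n(HA) = n(A^-), so pH = pKa = -log(1.9 x 10^-5) = 4.72.

4.72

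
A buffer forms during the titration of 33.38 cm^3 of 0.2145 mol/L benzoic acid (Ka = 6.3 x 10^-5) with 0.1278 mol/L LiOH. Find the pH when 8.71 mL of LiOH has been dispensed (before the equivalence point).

Initial n(C6H5COOH) = 0.2145 x 0.03338 = 0.007160 mol.
n(LiOH) added = 0.1278 x 0.008710 = 0.001113 mol, converting that many moles of C6H5COOH to C6H5COO-.
Remaining n(C6H5COOH) = 0.006047 mol; n(C6H5COO-) = 0.001113 mol.
By Henderson-Hasselbalch, pH = pKa + log([A^-]/[HA]) = 4.20 + log(0.001113/0.006047) = 4.20 + (-0.73) = 3.47.

3.47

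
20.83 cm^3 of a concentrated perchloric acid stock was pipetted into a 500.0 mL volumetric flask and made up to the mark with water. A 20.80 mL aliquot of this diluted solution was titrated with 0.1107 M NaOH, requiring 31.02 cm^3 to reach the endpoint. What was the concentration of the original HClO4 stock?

3.96 M

n(NaOH) = 0.1107 x 0.03102 = 0.003434 mol.
n(HClO4) in the aliquot = 0.003434 mol.
[diluted HClO4] = 0.003434 / 0.02080 = 0.1651 M.
Dilution factor = 500.0/20.83 = 24.00, so [stock] = 0.1651 x 24.00 = 3.96 M.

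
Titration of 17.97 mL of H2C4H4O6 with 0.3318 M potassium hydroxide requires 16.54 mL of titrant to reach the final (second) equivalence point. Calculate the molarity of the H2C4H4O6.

0.153 M

n(KOH) = 0.3318 x 0.01654 = 0.005488 mol.
At the final (second) equivalence point, 2 mol OH^- react per mol H2C4H4O6, so n(H2C4H4O6) = 0.005488 / 2 = 0.002744 mol.
[H2C4H4O6] = 0.002744 / 0.01797 L = 0.153 M.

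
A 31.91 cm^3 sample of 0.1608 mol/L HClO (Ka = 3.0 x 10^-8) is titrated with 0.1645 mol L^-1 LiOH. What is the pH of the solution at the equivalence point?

n(HClO) = 0.1608 x 0.03191 = 0.005131 mol; V(LiOH) at equivalence = 0.005131/0.1645 = 0.03119 L.
At equivalence all the acid is converted to ClO-; total volume = 0.03191 + 0.03119 = 0.06310 L, so [ClO-] = 0.005131/0.06310 = 0.08131 M.
Kb = Kw/Ka = 1.0e-14 / 3.0 x 10^-8 = 3.33e-7.
[OH^-] = sqrt(Kb x [ClO-]) = sqrt(3.33e-7 x 0.08131) = 0.000165 M.
pOH = 3.78, so pH = 14.00 - 3.78 = 10.22.

10.22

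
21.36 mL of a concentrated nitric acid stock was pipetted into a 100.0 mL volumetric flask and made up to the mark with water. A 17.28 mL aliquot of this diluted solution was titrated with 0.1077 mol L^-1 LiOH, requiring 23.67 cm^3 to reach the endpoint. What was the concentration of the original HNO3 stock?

0.691 M

n(LiOH) = 0.1077 x 0.02367 = 0.002549 mol.
n(HNO3) in the aliquot = 0.002549 mol.
[diluted HNO3] = 0.002549 / 0.01728 = 0.1475 M.
Dilution factor = 100.0/21.36 = 4.682, so [stock] = 0.1475 x 4.682 = 0.691 M.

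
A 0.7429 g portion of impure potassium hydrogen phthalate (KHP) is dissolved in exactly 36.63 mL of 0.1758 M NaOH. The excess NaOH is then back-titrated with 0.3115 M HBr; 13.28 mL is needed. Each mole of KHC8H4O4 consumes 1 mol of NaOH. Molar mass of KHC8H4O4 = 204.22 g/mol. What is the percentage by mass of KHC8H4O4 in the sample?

Total n(NaOH) added = 0.1758 x 0.03663 = 0.006440 mol.
n(HBr) used = 0.3115 x 0.01328 = 0.004137 mol, which equals the excess n(NaOH).
So n(NaOH) consumed by the sample = 0.006440 - 0.004137 = 0.002303 mol.
n(KHC8H4O4) = 0.002303 / 1 = 0.002303 mol.
mass KHC8H4O4 = 0.002303 x 204.22 = 0.4703 g, so %KHC8H4O4 = 0.4703/0.7429 x 100 = 63.3%.

63.3%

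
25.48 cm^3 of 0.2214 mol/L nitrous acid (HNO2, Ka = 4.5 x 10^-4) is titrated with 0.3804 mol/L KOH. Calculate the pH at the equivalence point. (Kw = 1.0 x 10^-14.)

8.25

n(HNO2) = 0.2214 x 0.02548 = 0.005641 mol; V(KOH) at equivalence = 0.005641/0.3804 = 0.01483 L.
At equivalence all the acid is converted to NO2-; total volume = 0.02548 + 0.01483 = 0.04031 L, so [NO2-] = 0.005641/0.04031 = 0.1399 M.
Kb = Kw/Ka = 1.0e-14 / 4.5 x 10^-4 = 2.22e-11.
[OH^-] = sqrt(Kb x [NO2-]) = sqrt(2.22e-11 x 0.1399) = 1.76e-6 M.
pOH = 5.75, so pH = 14.00 - 5.75 = 8.25.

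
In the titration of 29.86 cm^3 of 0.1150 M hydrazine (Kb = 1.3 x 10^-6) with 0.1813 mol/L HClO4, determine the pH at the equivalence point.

4.63

n(N2H4) = 0.1150 x 0.02986 = 0.003434 mol; V(HClO4) at equivalence = 0.003434/0.1813 = 0.01894 L.
At equivalence the base is fully converted to N2H5+; total volume = 0.04880 L, so [N2H5+] = 0.003434/0.04880 = 0.07037 M.
Ka(N2H5+) = Kw/Kb = 1.0e-14 / 1.3 x 10^-6 = 7.69e-9.
[H^+] = sqrt(Ka x [N2H5+]) = sqrt(7.69e-9 x 0.07037) = 2.33e-5 M.
pH = -log(2.33e-5) = 4.63.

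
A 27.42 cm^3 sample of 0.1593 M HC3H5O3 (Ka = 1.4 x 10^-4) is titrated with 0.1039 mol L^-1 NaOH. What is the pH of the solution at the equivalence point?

n(HC3H5O3) = 0.1593 x 0.02742 = 0.004368 mol; V(NaOH) at equivalence = 0.004368/0.1039 = 0.04204 L.
At equivalence all the acid is converted to C3H5O3-; total volume = 0.02742 + 0.04204 = 0.06946 L, so [C3H5O3-] = 0.004368/0.06946 = 0.06288 M.
Kb = Kw/Ka = 1.0e-14 / 1.4 x 10^-4 = 7.14e-11.
[OH^-] = sqrt(Kb x [C3H5O3-]) = sqrt(7.14e-11 x 0.06288) = 2.12e-6 M.
pOH = 5.67, so pH = 14.00 - 5.67 = 8.33.

8.33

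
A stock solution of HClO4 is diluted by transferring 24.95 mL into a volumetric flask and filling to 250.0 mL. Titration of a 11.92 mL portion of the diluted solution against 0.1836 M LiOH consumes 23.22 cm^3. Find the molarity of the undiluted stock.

n(LiOH) = 0.1836 x 0.02322 = 0.004263 mol.
n(HClO4) in the aliquot = 0.004263 mol.
[diluted HClO4] = 0.004263 / 0.01192 = 0.3577 M.
Dilution factor = 250.0/24.95 = 10.02, so [stock] = 0.3577 x 10.02 = 3.58 M.

3.58 M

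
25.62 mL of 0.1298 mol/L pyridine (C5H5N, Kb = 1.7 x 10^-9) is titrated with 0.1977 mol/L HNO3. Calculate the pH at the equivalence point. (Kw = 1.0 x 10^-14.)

3.17

n(C5H5N) = 0.1298 x 0.02562 = 0.003325 mol; V(HNO3) at equivalence = 0.003325/0.1977 = 0.01682 L.
At equivalence the base is fully converted to C5H5NH+; total volume = 0.04244 L, so [C5H5NH+] = 0.003325/0.04244 = 0.07836 M.
Ka(C5H5NH+) = Kw/Kb = 1.0e-14 / 1.7 x 10^-9 = 5.88e-6.
[H^+] = sqrt(Ka x [C5H5NH+]) = sqrt(5.88e-6 x 0.07836) = 0.000679 M.
pH = -log(0.000679) = 3.17.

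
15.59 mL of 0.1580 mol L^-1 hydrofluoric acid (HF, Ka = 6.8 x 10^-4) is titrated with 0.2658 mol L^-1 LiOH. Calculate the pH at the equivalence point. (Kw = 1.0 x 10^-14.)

n(HF) = 0.1580 x 0.01559 = 0.002463 mol; V(LiOH) at equivalence = 0.002463/0.2658 = 0.009267 L.
At equivalence all the acid is converted to F-; total volume = 0.01559 + 0.009267 = 0.02486 L, so [F-] = 0.002463/0.02486 = 0.09909 M.
Kb = Kw/Ka = 1.0e-14 / 6.8 x 10^-4 = 1.47e-11.
[OH^-] = sqrt(Kb x [F-]) = sqrt(1.47e-11 x 0.09909) = 1.21e-6 M.
pOH = 5.92, so pH = 14.00 - 5.92 = 8.08.

8.08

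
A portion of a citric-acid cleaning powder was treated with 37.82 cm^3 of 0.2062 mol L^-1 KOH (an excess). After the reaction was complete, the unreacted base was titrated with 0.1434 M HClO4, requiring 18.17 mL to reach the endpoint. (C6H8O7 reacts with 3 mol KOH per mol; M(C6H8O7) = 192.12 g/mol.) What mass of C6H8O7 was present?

0.333 g

Total n(KOH) added = 0.2062 x 0.03782 = 0.007798 mol.
n(HClO4) used = 0.1434 x 0.01817 = 0.002606 mol, which equals the excess n(KOH).
So n(KOH) consumed by the sample = 0.007798 - 0.002606 = 0.005193 mol.
n(C6H8O7) = 0.005193 / 3 = 0.001731 mol.
mass = 0.001731 mol x 192.12 g/mol = 0.333 g.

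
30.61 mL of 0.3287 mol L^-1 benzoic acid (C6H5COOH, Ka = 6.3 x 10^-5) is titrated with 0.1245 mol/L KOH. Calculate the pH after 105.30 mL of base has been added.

n(acid) = 0.3287 x 0.03061 = 0.01006 mol; n(KOH) added = 0.1245 x 0.1053 = 0.01311 mol.
Base is in excess by 0.01311 - 0.01006 = 0.003048 mol in a total volume of 0.1359 L.
[OH^-] = 0.003048/0.1359 = 0.02243 M, so pOH = 1.65 and pH = 14.00 - 1.65 = 12.35.

12.35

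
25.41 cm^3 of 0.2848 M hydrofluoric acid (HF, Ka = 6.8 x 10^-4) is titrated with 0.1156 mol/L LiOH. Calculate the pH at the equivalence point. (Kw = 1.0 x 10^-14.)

8.04

n(HF) = 0.2848 x 0.02541 = 0.007237 mol; V(LiOH) at equivalence = 0.007237/0.1156 = 0.06260 L.
At equivalence all the acid is converted to F-; total volume = 0.02541 + 0.06260 = 0.08801 L, so [F-] = 0.007237/0.08801 = 0.08222 M.
Kb = Kw/Ka = 1.0e-14 / 6.8 x 10^-4 = 1.47e-11.
[OH^-] = sqrt(Kb x [F-]) = sqrt(1.47e-11 x 0.08222) = 1.10e-6 M.
pOH = 5.96, so pH = 14.00 - 5.96 = 8.04.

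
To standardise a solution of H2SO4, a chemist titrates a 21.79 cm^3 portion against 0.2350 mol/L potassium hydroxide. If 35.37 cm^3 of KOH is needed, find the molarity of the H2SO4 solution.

0.191 M

n(KOH) delivered = 0.2350 x 0.03537 = 0.008312 mol.
The reaction is 1 H2SO4 + 2 KOH, so n(H2SO4) = 0.008312 x 1/2 = 0.004156 mol.
[H2SO4] = 0.004156 mol / 0.02179 L = 0.191 M.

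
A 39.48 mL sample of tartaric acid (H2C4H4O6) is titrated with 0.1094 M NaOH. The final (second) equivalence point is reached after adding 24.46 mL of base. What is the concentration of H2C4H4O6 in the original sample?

0.0339 M

n(NaOH) = 0.1094 x 0.02446 = 0.002676 mol.
At the final (second) equivalence point, 2 mol OH^- react per mol H2C4H4O6, so n(H2C4H4O6) = 0.002676 / 2 = 0.001338 mol.
[H2C4H4O6] = 0.001338 / 0.03948 L = 0.0339 M.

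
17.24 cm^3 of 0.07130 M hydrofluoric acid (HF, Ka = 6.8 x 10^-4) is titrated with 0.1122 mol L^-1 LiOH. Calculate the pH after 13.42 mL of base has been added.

11.96

n(acid) = 0.07130 x 0.01724 = 0.001229 mol; n(LiOH) added = 0.1122 x 0.01342 = 0.001506 mol.
Base is in excess by 0.001506 - 0.001229 = 0.0002765 mol in a total volume of 0.03066 L.
[OH^-] = 0.0002765/0.03066 = 0.009019 M, so pOH = 2.04 and pH = 14.00 - 2.04 = 11.96.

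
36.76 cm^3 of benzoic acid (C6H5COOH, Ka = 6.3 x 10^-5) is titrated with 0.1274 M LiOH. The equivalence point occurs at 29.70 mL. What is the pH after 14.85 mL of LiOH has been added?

14.85 mL is exactly half the equivalence volume (29.70/2), i.e. the half-equivalence point.
There, n(HA) = n(A^-), so pH = pKa = -log(6.3 x 10^-5) = 4.20.

4.20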